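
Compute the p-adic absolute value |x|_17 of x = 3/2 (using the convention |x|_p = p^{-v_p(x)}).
|3/2|_17 = 1

Step 1 — compute v_17(x) by factoring powers of 17 out of the numerator and denominator: v_17(3/2) = 0. Step 2 — apply |x|_p = p^{-v_p(x)} = 17^{0} = 1.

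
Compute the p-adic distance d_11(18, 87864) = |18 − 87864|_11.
d_11(18, 87864) = 1/14641

Step 1 — x − y = 18 − 87864 = -87846. Step 2 — v_11(-87846) = 4 (factor: -87846 = −(11^4 · 6); the sign does not affect v_p). Step 3 — |x − y|_11 = 11^{-4} = 1/14641.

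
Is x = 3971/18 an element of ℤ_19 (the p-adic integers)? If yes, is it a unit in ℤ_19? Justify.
x ∈ ℤ_19 but not a unit; v_19(x) = 2 > 0

ℤ_19 = {x ∈ ℚ_19 : v_19(x) ≥ 0} and ℤ_19^× = {x ∈ ℤ_19 : v_19(x) = 0}. Here v_19(3971/18) = v_19(num) − v_19(den) = 2; compare against these criteria.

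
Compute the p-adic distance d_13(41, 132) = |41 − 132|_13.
d_13(41, 132) = 1/13

Step 1 — x − y = 41 − 132 = -91. Step 2 — v_13(-91) = 1 (factor: -91 = −(13^1 · 7); the sign does not affect v_p). Step 3 — |x − y|_13 = 13^{-1} = 1/13.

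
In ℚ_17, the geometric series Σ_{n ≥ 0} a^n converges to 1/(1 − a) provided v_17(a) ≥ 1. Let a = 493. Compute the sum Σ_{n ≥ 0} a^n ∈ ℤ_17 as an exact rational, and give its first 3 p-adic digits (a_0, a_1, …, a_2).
Σ a^n = 1/(1 − a) = -1/492;  first 3 digits = (1, 12, 9)

v_17(a) = 1 ≥ 1, so the series converges in ℤ_17 to 1/(1 − a) = 1/(1 − 493) = -1/492. Expand this rational in ℤ_17: compute digits iteratively via d_i = x_i mod 17, x_{i+1} = (x_i − d_i)/17. The first 3 digits are (1, 12, 9).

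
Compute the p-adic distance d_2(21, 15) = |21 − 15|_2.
d_2(21, 15) = 1/2

Step 1 — x − y = 21 − 15 = 6. Step 2 — v_2(6) = 1 (factor: 6 = (2^1 · 3); the sign does not affect v_p). Step 3 — |x − y|_2 = 2^{-1} = 1/2.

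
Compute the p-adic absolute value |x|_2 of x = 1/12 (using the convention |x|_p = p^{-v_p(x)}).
|1/12|_2 = 4

Step 1 — compute v_2(x) by factoring powers of 2 out of the numerator and denominator: v_2(1/12) = -2. Step 2 — apply |x|_p = p^{-v_p(x)} = 2^{2} = 4.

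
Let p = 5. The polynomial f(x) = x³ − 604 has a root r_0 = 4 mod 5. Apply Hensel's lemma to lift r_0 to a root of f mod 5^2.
r_1 = 9 (mod 25)

Hensel: r_{i+1} = r_i − f(r_i)/f′(r_i) mod 5^{i+2}, where f′(x) = 3x². Iterate:
  r_0 = 4 (mod 5)
  r_1 = 9 (mod 25)
Final: r = 9 with f(r) ≡ 0 mod 5^2.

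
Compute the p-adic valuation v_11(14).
v_11(14) = 0

v_11(n) is the largest exponent k such that 11^k divides n. Factor out: 14 = 11^0 · 14. (Sign doesn't affect v_p.) So v_11(14) = 0.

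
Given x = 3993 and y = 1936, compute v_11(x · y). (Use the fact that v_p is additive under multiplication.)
v_11(7730448) = 5

v_p(x) = 3 (factor: 3993 = 11^3 · 3); v_p(y) = 2 (factor: 1936 = 11^2 · 16). Additivity: v_p(xy) = v_p(x) + v_p(y) = 3 + 2 = 5. (Direct check: xy = 7730448 = 11^5 · (48).)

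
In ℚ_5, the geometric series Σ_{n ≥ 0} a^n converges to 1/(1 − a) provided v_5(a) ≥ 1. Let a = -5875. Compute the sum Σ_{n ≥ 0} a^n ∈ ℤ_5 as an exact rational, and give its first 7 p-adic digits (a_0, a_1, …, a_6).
Σ a^n = 1/(1 − a) = 1/5876;  first 7 digits = (1, 0, 0, 3, 0, 3, 3)

v_5(a) = 3 ≥ 1, so the series converges in ℤ_5 to 1/(1 − a) = 1/(1 − (-5875)) = 1/5876. Expand this rational in ℤ_5: compute digits iteratively via d_i = x_i mod 5, x_{i+1} = (x_i − d_i)/5. The first 7 digits are (1, 0, 0, 3, 0, 3, 3).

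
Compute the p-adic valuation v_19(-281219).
v_19(-281219) = 3

v_19(n) is the largest exponent k such that 19^k divides n. Factor out: -281219 = -19^3 · 41. (Sign doesn't affect v_p.) So v_19(-281219) = 3.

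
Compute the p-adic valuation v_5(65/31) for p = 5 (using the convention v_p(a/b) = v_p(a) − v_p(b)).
v_5(65/31) = 1

Factor powers of 5 from the numerator and denominator of the reduced fraction: 65 = 5^1 · 13 and 31 = 5^0 · 31. Apply v_p(a/b) = v_p(a) − v_p(b): v_5(65/31) = 1 − 0 = 1.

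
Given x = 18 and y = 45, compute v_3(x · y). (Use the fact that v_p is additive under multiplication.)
v_3(810) = 4

v_p(x) = 2 (factor: 18 = 3^2 · 2); v_p(y) = 2 (factor: 45 = 3^2 · 5). Additivity: v_p(xy) = v_p(x) + v_p(y) = 2 + 2 = 4. (Direct check: xy = 810 = 3^4 · (10).)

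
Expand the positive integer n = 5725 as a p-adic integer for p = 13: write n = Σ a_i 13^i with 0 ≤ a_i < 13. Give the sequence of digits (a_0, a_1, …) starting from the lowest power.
(a_0, a_1, …) = (5, 11, 7, 2)

Repeated division by 13 gives the digits low-to-high: 5725 = 5 + 11·13^1 + 7·13^2 + 2·13^3. Digit sequence: (5, 11, 7, 2).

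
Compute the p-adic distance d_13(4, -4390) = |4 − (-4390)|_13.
d_13(4, -4390) = 1/2197

Step 1 — x − y = 4 − (-4390) = 4394. Step 2 — v_13(4394) = 3 (factor: 4394 = (13^3 · 2); the sign does not affect v_p). Step 3 — |x − y|_13 = 13^{-3} = 1/2197.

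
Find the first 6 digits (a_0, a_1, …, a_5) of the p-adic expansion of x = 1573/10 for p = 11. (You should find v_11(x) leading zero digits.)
(a_0, …, a_5) = (0, 0, 9, 7, 7, 7)

v_11(1573/10) = 2, so a_0 = ... = a_1 = 0. Factor out: x = 11^2 · u with u = 13/10 a unit in ℤ_11. Expand u iteratively via a_{v+i} = u_i mod 11, u_{i+1} = (u_i − a_{v+i})/11:
  u_0 = 13/10;  a_2 = 9;  u_1 = (u_0 − 9)/11 = -7/10
  u_1 = -7/10;  a_3 = 7;  u_2 = (u_1 − 7)/11 = -7/10
  u_2 = -7/10;  a_4 = 7;  u_3 = (u_2 − 7)/11 = -7/10
  u_3 = -7/10;  a_5 = 7;  u_4 = (u_3 − 7)/11 = -7/10
Digits: (0, 0, 9, 7, 7, 7).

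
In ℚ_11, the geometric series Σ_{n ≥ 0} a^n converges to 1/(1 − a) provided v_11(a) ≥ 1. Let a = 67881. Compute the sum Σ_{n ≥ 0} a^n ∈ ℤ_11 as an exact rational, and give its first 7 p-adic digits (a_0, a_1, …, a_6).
Σ a^n = 1/(1 − a) = -1/67880;  first 7 digits = (1, 0, 0, 7, 4, 0, 5)

v_11(a) = 3 ≥ 1, so the series converges in ℤ_11 to 1/(1 − a) = 1/(1 − 67881) = -1/67880. Expand this rational in ℤ_11: compute digits iteratively via d_i = x_i mod 11, x_{i+1} = (x_i − d_i)/11. The first 7 digits are (1, 0, 0, 7, 4, 0, 5).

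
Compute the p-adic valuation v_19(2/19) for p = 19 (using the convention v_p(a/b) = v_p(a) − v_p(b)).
v_19(2/19) = -1

Factor powers of 19 from the numerator and denominator of the reduced fraction: 2 = 19^0 · 2 and 19 = 19^1 · 1. Apply v_p(a/b) = v_p(a) − v_p(b): v_19(2/19) = 0 − 1 = -1.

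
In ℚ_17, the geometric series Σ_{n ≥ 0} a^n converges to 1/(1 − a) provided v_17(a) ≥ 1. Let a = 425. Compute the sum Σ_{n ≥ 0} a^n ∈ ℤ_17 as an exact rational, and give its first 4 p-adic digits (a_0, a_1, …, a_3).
Σ a^n = 1/(1 − a) = -1/424;  first 4 digits = (1, 8, 14, 4)

v_17(a) = 1 ≥ 1, so the series converges in ℤ_17 to 1/(1 − a) = 1/(1 − 425) = -1/424. Expand this rational in ℤ_17: compute digits iteratively via d_i = x_i mod 17, x_{i+1} = (x_i − d_i)/17. The first 4 digits are (1, 8, 14, 4).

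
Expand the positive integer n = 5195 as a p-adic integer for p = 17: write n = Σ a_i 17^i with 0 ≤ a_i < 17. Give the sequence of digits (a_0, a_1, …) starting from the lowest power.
(a_0, a_1, …) = (10, 16, 0, 1)

Repeated division by 17 gives the digits low-to-high: 5195 = 10 + 16·17^1 + 1·17^3. Digit sequence: (10, 16, 0, 1).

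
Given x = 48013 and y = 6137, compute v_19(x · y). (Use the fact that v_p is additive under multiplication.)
v_19(294655781) = 5

v_p(x) = 3 (factor: 48013 = 19^3 · 7); v_p(y) = 2 (factor: 6137 = 19^2 · 17). Additivity: v_p(xy) = v_p(x) + v_p(y) = 3 + 2 = 5. (Direct check: xy = 294655781 = 19^5 · (119).)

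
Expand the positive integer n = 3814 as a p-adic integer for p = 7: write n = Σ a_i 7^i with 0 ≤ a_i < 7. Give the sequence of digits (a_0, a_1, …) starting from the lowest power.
(a_0, a_1, …) = (6, 5, 0, 4, 1)

Repeated division by 7 gives the digits low-to-high: 3814 = 6 + 5·7^1 + 4·7^3 + 1·7^4. Digit sequence: (6, 5, 0, 4, 1).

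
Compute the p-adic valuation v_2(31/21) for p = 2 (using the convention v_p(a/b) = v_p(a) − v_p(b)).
v_2(31/21) = 0

Factor powers of 2 from the numerator and denominator of the reduced fraction: 31 = 2^0 · 31 and 21 = 2^0 · 21. Apply v_p(a/b) = v_p(a) − v_p(b): v_2(31/21) = 0 − 0 = 0.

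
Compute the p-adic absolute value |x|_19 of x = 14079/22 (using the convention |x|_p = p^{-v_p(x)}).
|14079/22|_19 = 1/361

Step 1 — compute v_19(x) by factoring powers of 19 out of the numerator and denominator: v_19(14079/22) = 2. Step 2 — apply |x|_p = p^{-v_p(x)} = 19^{-2} = 1/361.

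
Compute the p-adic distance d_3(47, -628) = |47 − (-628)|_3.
d_3(47, -628) = 1/27

Step 1 — x − y = 47 − (-628) = 675. Step 2 — v_3(675) = 3 (factor: 675 = (3^3 · 25); the sign does not affect v_p). Step 3 — |x − y|_3 = 3^{-3} = 1/27.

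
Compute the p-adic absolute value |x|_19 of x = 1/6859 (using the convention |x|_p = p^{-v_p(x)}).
|1/6859|_19 = 6859

Step 1 — compute v_19(x) by factoring powers of 19 out of the numerator and denominator: v_19(1/6859) = -3. Step 2 — apply |x|_p = p^{-v_p(x)} = 19^{3} = 6859.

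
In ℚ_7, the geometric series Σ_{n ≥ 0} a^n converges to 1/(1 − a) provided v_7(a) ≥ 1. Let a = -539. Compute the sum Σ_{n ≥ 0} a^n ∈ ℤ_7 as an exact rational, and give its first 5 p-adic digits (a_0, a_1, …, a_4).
Σ a^n = 1/(1 − a) = 1/540;  first 5 digits = (1, 0, 3, 5, 1)

v_7(a) = 2 ≥ 1, so the series converges in ℤ_7 to 1/(1 − a) = 1/(1 − (-539)) = 1/540. Expand this rational in ℤ_7: compute digits iteratively via d_i = x_i mod 7, x_{i+1} = (x_i − d_i)/7. The first 5 digits are (1, 0, 3, 5, 1).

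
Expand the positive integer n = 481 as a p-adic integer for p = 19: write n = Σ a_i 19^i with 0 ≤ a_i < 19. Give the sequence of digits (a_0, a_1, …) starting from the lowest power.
(a_0, a_1, …) = (6, 6, 1)

Repeated division by 19 gives the digits low-to-high: 481 = 6 + 6·19^1 + 1·19^2. Digit sequence: (6, 6, 1).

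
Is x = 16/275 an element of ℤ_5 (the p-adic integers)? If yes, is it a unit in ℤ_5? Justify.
x ∉ ℤ_5 (v_5(x) = -2 < 0)

ℤ_5 = {x ∈ ℚ_5 : v_5(x) ≥ 0} and ℤ_5^× = {x ∈ ℤ_5 : v_5(x) = 0}. Here v_5(16/275) = v_5(num) − v_5(den) = -2; compare against these criteria.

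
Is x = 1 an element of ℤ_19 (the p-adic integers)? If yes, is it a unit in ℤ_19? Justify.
x ∈ ℤ_19^× (unit); v_19(x) = 0

ℤ_19 = {x ∈ ℚ_19 : v_19(x) ≥ 0} and ℤ_19^× = {x ∈ ℤ_19 : v_19(x) = 0}. Here v_19(1) = v_19(num) − v_19(den) = 0; compare against these criteria.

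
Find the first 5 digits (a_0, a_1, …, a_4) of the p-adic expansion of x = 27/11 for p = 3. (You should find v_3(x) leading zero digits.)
(a_0, …, a_4) = (0, 0, 0, 2, 1)

v_3(27/11) = 3, so a_0 = ... = a_2 = 0. Factor out: x = 3^3 · u with u = 1/11 a unit in ℤ_3. Expand u iteratively via a_{v+i} = u_i mod 3, u_{i+1} = (u_i − a_{v+i})/3:
  u_0 = 1/11;  a_3 = 2;  u_1 = (u_0 − 2)/3 = -7/11
  u_1 = -7/11;  a_4 = 1;  u_2 = (u_1 − 1)/3 = -6/11
Digits: (0, 0, 0, 2, 1).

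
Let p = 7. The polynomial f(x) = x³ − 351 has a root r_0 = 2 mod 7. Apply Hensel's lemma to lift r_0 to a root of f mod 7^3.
r_2 = 2 (mod 343)

Hensel: r_{i+1} = r_i − f(r_i)/f′(r_i) mod 7^{i+2}, where f′(x) = 3x². Iterate:
  r_0 = 2 (mod 7)
  r_1 = 2 (mod 49)
  r_2 = 2 (mod 343)
Final: r = 2 with f(r) ≡ 0 mod 7^3.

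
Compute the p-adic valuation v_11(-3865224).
v_11(-3865224) = 5

v_11(n) is the largest exponent k such that 11^k divides n. Factor out: -3865224 = -11^5 · 24. (Sign doesn't affect v_p.) So v_11(-3865224) = 5.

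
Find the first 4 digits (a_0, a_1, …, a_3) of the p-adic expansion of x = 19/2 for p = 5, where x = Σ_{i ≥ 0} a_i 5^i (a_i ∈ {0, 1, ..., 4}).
(a_0, …, a_3) = (2, 4, 2, 2)

v_5(19/2) = 0 (numerator and denominator both coprime to 5), so x ∈ ℤ_5^×. Compute digits iteratively via a_i = x_i mod 5, x_{i+1} = (x_i − a_i)/5, with x_0 = x:
  x_0 = 19/2;  a_0 = 2;  x_1 = (x_0 − 2)/5 = 3/2
  x_1 = 3/2;  a_1 = 4;  x_2 = (x_1 − 4)/5 = -1/2
  x_2 = -1/2;  a_2 = 2;  x_3 = (x_2 − 2)/5 = -1/2
  x_3 = -1/2;  a_3 = 2;  x_4 = (x_3 − 2)/5 = -1/2
Digits: (2, 4, 2, 2).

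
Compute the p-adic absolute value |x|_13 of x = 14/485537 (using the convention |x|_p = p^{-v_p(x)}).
|14/485537|_13 = 28561

Step 1 — compute v_13(x) by factoring powers of 13 out of the numerator and denominator: v_13(14/485537) = -4. Step 2 — apply |x|_p = p^{-v_p(x)} = 13^{4} = 28561.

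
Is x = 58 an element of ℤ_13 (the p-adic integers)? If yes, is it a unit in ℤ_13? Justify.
x ∈ ℤ_13^× (unit); v_13(x) = 0

ℤ_13 = {x ∈ ℚ_13 : v_13(x) ≥ 0} and ℤ_13^× = {x ∈ ℤ_13 : v_13(x) = 0}. Here v_13(58) = v_13(num) − v_13(den) = 0; compare against these criteria.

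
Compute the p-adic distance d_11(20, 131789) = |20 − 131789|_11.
d_11(20, 131789) = 1/14641

Step 1 — x − y = 20 − 131789 = -131769. Step 2 — v_11(-131769) = 4 (factor: -131769 = −(11^4 · 9); the sign does not affect v_p). Step 3 — |x − y|_11 = 11^{-4} = 1/14641.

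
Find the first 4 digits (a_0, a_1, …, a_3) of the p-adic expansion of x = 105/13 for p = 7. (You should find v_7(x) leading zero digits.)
(a_0, …, a_3) = (0, 6, 2, 5)

v_7(105/13) = 1, so a_0 = ... = a_0 = 0. Factor out: x = 7^1 · u with u = 15/13 a unit in ℤ_7. Expand u iteratively via a_{v+i} = u_i mod 7, u_{i+1} = (u_i − a_{v+i})/7:
  u_0 = 15/13;  a_1 = 6;  u_1 = (u_0 − 6)/7 = -9/13
  u_1 = -9/13;  a_2 = 2;  u_2 = (u_1 − 2)/7 = -5/13
  u_2 = -5/13;  a_3 = 5;  u_3 = (u_2 − 5)/7 = -10/13
Digits: (0, 6, 2, 5).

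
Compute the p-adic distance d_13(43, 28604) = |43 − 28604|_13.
d_13(43, 28604) = 1/28561

Step 1 — x − y = 43 − 28604 = -28561. Step 2 — v_13(-28561) = 4 (factor: -28561 = −(13^4 · 1); the sign does not affect v_p). Step 3 — |x − y|_13 = 13^{-4} = 1/28561.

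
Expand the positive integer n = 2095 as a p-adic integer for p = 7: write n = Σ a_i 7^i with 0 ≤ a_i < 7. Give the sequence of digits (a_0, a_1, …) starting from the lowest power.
(a_0, a_1, …) = (2, 5, 0, 6)

Repeated division by 7 gives the digits low-to-high: 2095 = 2 + 5·7^1 + 6·7^3. Digit sequence: (2, 5, 0, 6).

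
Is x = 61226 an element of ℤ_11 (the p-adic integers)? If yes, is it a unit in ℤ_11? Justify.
x ∈ ℤ_11 but not a unit; v_11(x) = 3 > 0

ℤ_11 = {x ∈ ℚ_11 : v_11(x) ≥ 0} and ℤ_11^× = {x ∈ ℤ_11 : v_11(x) = 0}. Here v_11(61226) = v_11(num) − v_11(den) = 3; compare against these criteria.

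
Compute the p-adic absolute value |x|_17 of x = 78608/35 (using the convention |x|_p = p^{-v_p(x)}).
|78608/35|_17 = 1/4913

Step 1 — compute v_17(x) by factoring powers of 17 out of the numerator and denominator: v_17(78608/35) = 3. Step 2 — apply |x|_p = p^{-v_p(x)} = 17^{-3} = 1/4913.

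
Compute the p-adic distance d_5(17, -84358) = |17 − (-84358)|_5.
d_5(17, -84358) = 1/3125

Step 1 — x − y = 17 − (-84358) = 84375. Step 2 — v_5(84375) = 5 (factor: 84375 = (5^5 · 27); the sign does not affect v_p). Step 3 — |x − y|_5 = 5^{-5} = 1/3125.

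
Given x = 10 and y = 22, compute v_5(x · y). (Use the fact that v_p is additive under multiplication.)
v_5(220) = 1

v_p(x) = 1 (factor: 10 = 5^1 · 2); v_p(y) = 0 (factor: 22 = 5^0 · 22). Additivity: v_p(xy) = v_p(x) + v_p(y) = 1 + 0 = 1. (Direct check: xy = 220 = 5^1 · (44).)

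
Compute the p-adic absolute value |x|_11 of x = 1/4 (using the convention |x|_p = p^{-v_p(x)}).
|1/4|_11 = 1

Step 1 — compute v_11(x) by factoring powers of 11 out of the numerator and denominator: v_11(1/4) = 0. Step 2 — apply |x|_p = p^{-v_p(x)} = 11^{0} = 1.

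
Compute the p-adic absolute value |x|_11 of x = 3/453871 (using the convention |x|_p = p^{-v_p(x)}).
|3/453871|_11 = 14641

Step 1 — compute v_11(x) by factoring powers of 11 out of the numerator and denominator: v_11(3/453871) = -4. Step 2 — apply |x|_p = p^{-v_p(x)} = 11^{4} = 14641.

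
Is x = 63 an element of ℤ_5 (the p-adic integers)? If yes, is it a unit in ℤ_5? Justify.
x ∈ ℤ_5^× (unit); v_5(x) = 0

ℤ_5 = {x ∈ ℚ_5 : v_5(x) ≥ 0} and ℤ_5^× = {x ∈ ℤ_5 : v_5(x) = 0}. Here v_5(63) = v_5(num) − v_5(den) = 0; compare against these criteria.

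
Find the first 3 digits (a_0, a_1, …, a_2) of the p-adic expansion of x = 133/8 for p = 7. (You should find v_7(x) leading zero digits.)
(a_0, …, a_2) = (0, 5, 4)

v_7(133/8) = 1, so a_0 = ... = a_0 = 0. Factor out: x = 7^1 · u with u = 19/8 a unit in ℤ_7. Expand u iteratively via a_{v+i} = u_i mod 7, u_{i+1} = (u_i − a_{v+i})/7:
  u_0 = 19/8;  a_1 = 5;  u_1 = (u_0 − 5)/7 = -3/8
  u_1 = -3/8;  a_2 = 4;  u_2 = (u_1 − 4)/7 = -5/8
Digits: (0, 5, 4).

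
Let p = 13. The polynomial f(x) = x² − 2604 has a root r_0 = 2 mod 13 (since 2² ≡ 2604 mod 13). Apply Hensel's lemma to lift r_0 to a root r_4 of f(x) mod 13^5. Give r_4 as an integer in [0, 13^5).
r_4 = 121318 (mod 371293)

Hensel's recurrence: r_{i+1} = r_i − f(r_i)·(f′(r_i))^{-1} mod 13^{i+2}, with f′(x) = 2x. Iterate:
  r_0 = 2 (mod 13)
  r_1 = 145 (mod 169)
  r_2 = 483 (mod 2197)
  r_3 = 7074 (mod 28561)
  r_4 = 121318 (mod 371293)
Final: r_4 = 121318, and one checks f(r_4) ≡ 0 mod 13^5.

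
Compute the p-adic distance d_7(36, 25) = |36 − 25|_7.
d_7(36, 25) = 1

Step 1 — x − y = 36 − 25 = 11. Step 2 — v_7(11) = 0 (factor: 11 = (7^0 · 11); the sign does not affect v_p). Step 3 — |x − y|_7 = 7^{0} = 1.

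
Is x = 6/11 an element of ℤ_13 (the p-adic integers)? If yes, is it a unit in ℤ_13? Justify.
x ∈ ℤ_13^× (unit); v_13(x) = 0

ℤ_13 = {x ∈ ℚ_13 : v_13(x) ≥ 0} and ℤ_13^× = {x ∈ ℤ_13 : v_13(x) = 0}. Here v_13(6/11) = v_13(num) − v_13(den) = 0; compare against these criteria.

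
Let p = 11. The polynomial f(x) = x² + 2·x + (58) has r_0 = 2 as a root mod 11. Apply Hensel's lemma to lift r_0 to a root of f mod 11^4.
r_3 = 6404 (mod 14641)

Hensel: r_{i+1} = r_i − f(r_i)·(f′(r_i))^{-1} mod 11^{i+2}, f′(x) = 2x + 2. Iterate:
  r_0 = 2 (mod 11)
  r_1 = 112 (mod 121)
  r_2 = 1080 (mod 1331)
  r_3 = 6404 (mod 14641)
Final: r = 6404 satisfies f(r) ≡ 0 mod 11^4.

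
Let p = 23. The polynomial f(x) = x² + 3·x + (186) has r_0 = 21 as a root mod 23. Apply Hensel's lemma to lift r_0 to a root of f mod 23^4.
r_3 = 180042 (mod 279841)

Hensel: r_{i+1} = r_i − f(r_i)·(f′(r_i))^{-1} mod 23^{i+2}, f′(x) = 2x + 3. Iterate:
  r_0 = 21 (mod 23)
  r_1 = 182 (mod 529)
  r_2 = 9704 (mod 12167)
  r_3 = 180042 (mod 279841)
Final: r = 180042 satisfies f(r) ≡ 0 mod 23^4.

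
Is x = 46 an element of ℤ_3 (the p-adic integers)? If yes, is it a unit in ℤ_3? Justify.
x ∈ ℤ_3^× (unit); v_3(x) = 0

ℤ_3 = {x ∈ ℚ_3 : v_3(x) ≥ 0} and ℤ_3^× = {x ∈ ℤ_3 : v_3(x) = 0}. Here v_3(46) = v_3(num) − v_3(den) = 0; compare against these criteria.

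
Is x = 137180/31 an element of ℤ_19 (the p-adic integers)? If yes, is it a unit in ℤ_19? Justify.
x ∈ ℤ_19 but not a unit; v_19(x) = 3 > 0

ℤ_19 = {x ∈ ℚ_19 : v_19(x) ≥ 0} and ℤ_19^× = {x ∈ ℤ_19 : v_19(x) = 0}. Here v_19(137180/31) = v_19(num) − v_19(den) = 3; compare against these criteria.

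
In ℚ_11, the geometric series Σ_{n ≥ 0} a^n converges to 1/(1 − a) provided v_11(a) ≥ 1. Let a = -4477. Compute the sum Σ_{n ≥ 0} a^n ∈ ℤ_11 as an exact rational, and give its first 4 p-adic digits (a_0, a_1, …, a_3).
Σ a^n = 1/(1 − a) = 1/4478;  first 4 digits = (1, 0, 7, 7)

v_11(a) = 2 ≥ 1, so the series converges in ℤ_11 to 1/(1 − a) = 1/(1 − (-4477)) = 1/4478. Expand this rational in ℤ_11: compute digits iteratively via d_i = x_i mod 11, x_{i+1} = (x_i − d_i)/11. The first 4 digits are (1, 0, 7, 7).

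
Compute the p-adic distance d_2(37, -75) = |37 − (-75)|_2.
d_2(37, -75) = 1/16

Step 1 — x − y = 37 − (-75) = 112. Step 2 — v_2(112) = 4 (factor: 112 = (2^4 · 7); the sign does not affect v_p). Step 3 — |x − y|_2 = 2^{-4} = 1/16.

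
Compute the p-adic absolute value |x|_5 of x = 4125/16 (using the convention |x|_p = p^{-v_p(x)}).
|4125/16|_5 = 1/125

Step 1 — compute v_5(x) by factoring powers of 5 out of the numerator and denominator: v_5(4125/16) = 3. Step 2 — apply |x|_p = p^{-v_p(x)} = 5^{-3} = 1/125.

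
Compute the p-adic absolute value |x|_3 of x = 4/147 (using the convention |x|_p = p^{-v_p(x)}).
|4/147|_3 = 3

Step 1 — compute v_3(x) by factoring powers of 3 out of the numerator and denominator: v_3(4/147) = -1. Step 2 — apply |x|_p = p^{-v_p(x)} = 3^{1} = 3.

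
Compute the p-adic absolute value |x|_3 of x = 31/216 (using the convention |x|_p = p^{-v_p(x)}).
|31/216|_3 = 27

Step 1 — compute v_3(x) by factoring powers of 3 out of the numerator and denominator: v_3(31/216) = -3. Step 2 — apply |x|_p = p^{-v_p(x)} = 3^{3} = 27.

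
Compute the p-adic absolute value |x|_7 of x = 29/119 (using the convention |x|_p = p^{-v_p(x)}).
|29/119|_7 = 7

Step 1 — compute v_7(x) by factoring powers of 7 out of the numerator and denominator: v_7(29/119) = -1. Step 2 — apply |x|_p = p^{-v_p(x)} = 7^{1} = 7.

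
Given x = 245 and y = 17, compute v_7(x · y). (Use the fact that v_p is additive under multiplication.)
v_7(4165) = 2

v_p(x) = 2 (factor: 245 = 7^2 · 5); v_p(y) = 0 (factor: 17 = 7^0 · 17). Additivity: v_p(xy) = v_p(x) + v_p(y) = 2 + 0 = 2. (Direct check: xy = 4165 = 7^2 · (85).)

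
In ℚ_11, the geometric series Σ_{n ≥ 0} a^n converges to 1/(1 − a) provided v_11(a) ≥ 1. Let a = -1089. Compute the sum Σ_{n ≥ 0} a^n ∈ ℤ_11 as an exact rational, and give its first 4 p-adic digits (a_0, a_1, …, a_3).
Σ a^n = 1/(1 − a) = 1/1090;  first 4 digits = (1, 0, 2, 10)

v_11(a) = 2 ≥ 1, so the series converges in ℤ_11 to 1/(1 − a) = 1/(1 − (-1089)) = 1/1090. Expand this rational in ℤ_11: compute digits iteratively via d_i = x_i mod 11, x_{i+1} = (x_i − d_i)/11. The first 4 digits are (1, 0, 2, 10).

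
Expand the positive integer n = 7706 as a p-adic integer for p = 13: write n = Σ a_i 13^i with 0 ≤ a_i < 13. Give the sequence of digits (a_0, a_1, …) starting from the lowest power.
(a_0, a_1, …) = (10, 7, 6, 3)

Repeated division by 13 gives the digits low-to-high: 7706 = 10 + 7·13^1 + 6·13^2 + 3·13^3. Digit sequence: (10, 7, 6, 3).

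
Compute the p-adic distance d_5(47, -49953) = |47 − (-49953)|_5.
d_5(47, -49953) = 1/3125

Step 1 — x − y = 47 − (-49953) = 50000. Step 2 — v_5(50000) = 5 (factor: 50000 = (5^5 · 16); the sign does not affect v_p). Step 3 — |x − y|_5 = 5^{-5} = 1/3125.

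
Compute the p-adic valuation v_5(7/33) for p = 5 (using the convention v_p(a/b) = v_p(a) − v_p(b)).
v_5(7/33) = 0

Factor powers of 5 from the numerator and denominator of the reduced fraction: 7 = 5^0 · 7 and 33 = 5^0 · 33. Apply v_p(a/b) = v_p(a) − v_p(b): v_5(7/33) = 0 − 0 = 0.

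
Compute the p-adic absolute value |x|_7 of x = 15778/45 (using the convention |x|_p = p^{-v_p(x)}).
|15778/45|_7 = 1/343

Step 1 — compute v_7(x) by factoring powers of 7 out of the numerator and denominator: v_7(15778/45) = 3. Step 2 — apply |x|_p = p^{-v_p(x)} = 7^{-3} = 1/343.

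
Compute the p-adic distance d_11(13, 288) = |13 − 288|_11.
d_11(13, 288) = 1/11

Step 1 — x − y = 13 − 288 = -275. Step 2 — v_11(-275) = 1 (factor: -275 = −(11^1 · 25); the sign does not affect v_p). Step 3 — |x − y|_11 = 11^{-1} = 1/11.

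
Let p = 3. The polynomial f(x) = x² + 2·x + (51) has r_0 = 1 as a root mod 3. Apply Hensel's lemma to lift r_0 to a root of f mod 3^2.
r_1 = 1 (mod 9)

Hensel: r_{i+1} = r_i − f(r_i)·(f′(r_i))^{-1} mod 3^{i+2}, f′(x) = 2x + 2. Iterate:
  r_0 = 1 (mod 3)
  r_1 = 1 (mod 9)
Final: r = 1 satisfies f(r) ≡ 0 mod 3^2.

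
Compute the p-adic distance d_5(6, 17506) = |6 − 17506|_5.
d_5(6, 17506) = 1/625

Step 1 — x − y = 6 − 17506 = -17500. Step 2 — v_5(-17500) = 4 (factor: -17500 = −(5^4 · 28); the sign does not affect v_p). Step 3 — |x − y|_5 = 5^{-4} = 1/625.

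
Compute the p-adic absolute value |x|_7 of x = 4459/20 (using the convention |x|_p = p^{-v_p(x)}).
|4459/20|_7 = 1/343

Step 1 — compute v_7(x) by factoring powers of 7 out of the numerator and denominator: v_7(4459/20) = 3. Step 2 — apply |x|_p = p^{-v_p(x)} = 7^{-3} = 1/343.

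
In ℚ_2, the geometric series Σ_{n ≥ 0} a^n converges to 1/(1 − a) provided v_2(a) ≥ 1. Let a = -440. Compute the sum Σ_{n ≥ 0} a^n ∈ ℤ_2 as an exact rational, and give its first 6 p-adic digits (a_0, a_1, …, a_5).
Σ a^n = 1/(1 − a) = 1/441;  first 6 digits = (1, 0, 0, 1, 0, 0)

v_2(a) = 3 ≥ 1, so the series converges in ℤ_2 to 1/(1 − a) = 1/(1 − (-440)) = 1/441. Expand this rational in ℤ_2: compute digits iteratively via d_i = x_i mod 2, x_{i+1} = (x_i − d_i)/2. The first 6 digits are (1, 0, 0, 1, 0, 0).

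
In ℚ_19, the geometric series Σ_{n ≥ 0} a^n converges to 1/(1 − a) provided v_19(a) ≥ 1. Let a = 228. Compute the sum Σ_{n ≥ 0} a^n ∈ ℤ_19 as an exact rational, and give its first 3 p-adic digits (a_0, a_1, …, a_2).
Σ a^n = 1/(1 − a) = -1/227;  first 3 digits = (1, 12, 11)

v_19(a) = 1 ≥ 1, so the series converges in ℤ_19 to 1/(1 − a) = 1/(1 − 228) = -1/227. Expand this rational in ℤ_19: compute digits iteratively via d_i = x_i mod 19, x_{i+1} = (x_i − d_i)/19. The first 3 digits are (1, 12, 11).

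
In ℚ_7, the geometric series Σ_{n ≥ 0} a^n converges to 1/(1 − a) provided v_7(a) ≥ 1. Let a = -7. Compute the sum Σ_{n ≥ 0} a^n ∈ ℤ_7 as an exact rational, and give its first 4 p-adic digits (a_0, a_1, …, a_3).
Σ a^n = 1/(1 − a) = 1/8;  first 4 digits = (1, 6, 0, 6)

v_7(a) = 1 ≥ 1, so the series converges in ℤ_7 to 1/(1 − a) = 1/(1 − (-7)) = 1/8. Expand this rational in ℤ_7: compute digits iteratively via d_i = x_i mod 7, x_{i+1} = (x_i − d_i)/7. The first 4 digits are (1, 6, 0, 6).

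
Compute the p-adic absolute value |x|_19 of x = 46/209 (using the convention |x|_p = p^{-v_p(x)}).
|46/209|_19 = 19

Step 1 — compute v_19(x) by factoring powers of 19 out of the numerator and denominator: v_19(46/209) = -1. Step 2 — apply |x|_p = p^{-v_p(x)} = 19^{1} = 19.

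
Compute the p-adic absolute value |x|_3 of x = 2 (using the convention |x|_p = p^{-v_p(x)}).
|2|_3 = 1

Step 1 — compute v_3(x) by factoring powers of 3 out of the numerator and denominator: v_3(2) = 0. Step 2 — apply |x|_p = p^{-v_p(x)} = 3^{0} = 1.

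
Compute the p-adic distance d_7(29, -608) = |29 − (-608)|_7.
d_7(29, -608) = 1/49

Step 1 — x − y = 29 − (-608) = 637. Step 2 — v_7(637) = 2 (factor: 637 = (7^2 · 13); the sign does not affect v_p). Step 3 — |x − y|_7 = 7^{-2} = 1/49.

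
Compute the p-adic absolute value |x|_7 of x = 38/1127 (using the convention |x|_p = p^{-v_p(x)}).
|38/1127|_7 = 49

Step 1 — compute v_7(x) by factoring powers of 7 out of the numerator and denominator: v_7(38/1127) = -2. Step 2 — apply |x|_p = p^{-v_p(x)} = 7^{2} = 49.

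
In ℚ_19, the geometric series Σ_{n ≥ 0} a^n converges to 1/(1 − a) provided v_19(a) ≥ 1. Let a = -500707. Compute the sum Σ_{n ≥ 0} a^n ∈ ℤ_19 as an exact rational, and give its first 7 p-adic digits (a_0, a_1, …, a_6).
Σ a^n = 1/(1 − a) = 1/500708;  first 7 digits = (1, 0, 0, 3, 15, 18, 8)

v_19(a) = 3 ≥ 1, so the series converges in ℤ_19 to 1/(1 − a) = 1/(1 − (-500707)) = 1/500708. Expand this rational in ℤ_19: compute digits iteratively via d_i = x_i mod 19, x_{i+1} = (x_i − d_i)/19. The first 7 digits are (1, 0, 0, 3, 15, 18, 8).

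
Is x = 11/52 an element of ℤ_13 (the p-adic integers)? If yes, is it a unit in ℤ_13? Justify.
x ∉ ℤ_13 (v_13(x) = -1 < 0)

ℤ_13 = {x ∈ ℚ_13 : v_13(x) ≥ 0} and ℤ_13^× = {x ∈ ℤ_13 : v_13(x) = 0}. Here v_13(11/52) = v_13(num) − v_13(den) = -1; compare against these criteria.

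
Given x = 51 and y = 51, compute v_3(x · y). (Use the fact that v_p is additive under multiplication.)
v_3(2601) = 2

v_p(x) = 1 (factor: 51 = 3^1 · 17); v_p(y) = 1 (factor: 51 = 3^1 · 17). Additivity: v_p(xy) = v_p(x) + v_p(y) = 1 + 1 = 2. (Direct check: xy = 2601 = 3^2 · (289).)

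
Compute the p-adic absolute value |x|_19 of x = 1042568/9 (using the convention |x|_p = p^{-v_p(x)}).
|1042568/9|_19 = 1/130321

Step 1 — compute v_19(x) by factoring powers of 19 out of the numerator and denominator: v_19(1042568/9) = 4. Step 2 — apply |x|_p = p^{-v_p(x)} = 19^{-4} = 1/130321.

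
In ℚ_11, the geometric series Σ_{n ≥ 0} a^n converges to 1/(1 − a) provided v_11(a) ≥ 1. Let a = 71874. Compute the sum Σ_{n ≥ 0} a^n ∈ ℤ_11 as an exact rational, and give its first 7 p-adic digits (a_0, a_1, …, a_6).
Σ a^n = 1/(1 − a) = -1/71873;  first 7 digits = (1, 0, 0, 10, 4, 0, 1)

v_11(a) = 3 ≥ 1, so the series converges in ℤ_11 to 1/(1 − a) = 1/(1 − 71874) = -1/71873. Expand this rational in ℤ_11: compute digits iteratively via d_i = x_i mod 11, x_{i+1} = (x_i − d_i)/11. The first 7 digits are (1, 0, 0, 10, 4, 0, 1).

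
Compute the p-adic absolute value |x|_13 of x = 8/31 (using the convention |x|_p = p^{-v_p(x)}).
|8/31|_13 = 1

Step 1 — compute v_13(x) by factoring powers of 13 out of the numerator and denominator: v_13(8/31) = 0. Step 2 — apply |x|_p = p^{-v_p(x)} = 13^{0} = 1.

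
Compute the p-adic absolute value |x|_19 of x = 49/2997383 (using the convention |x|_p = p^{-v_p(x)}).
|49/2997383|_19 = 130321

Step 1 — compute v_19(x) by factoring powers of 19 out of the numerator and denominator: v_19(49/2997383) = -4. Step 2 — apply |x|_p = p^{-v_p(x)} = 19^{4} = 130321.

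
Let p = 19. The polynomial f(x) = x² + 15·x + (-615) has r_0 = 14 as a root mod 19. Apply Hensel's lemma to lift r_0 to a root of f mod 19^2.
r_1 = 128 (mod 361)

Hensel: r_{i+1} = r_i − f(r_i)·(f′(r_i))^{-1} mod 19^{i+2}, f′(x) = 2x + 15. Iterate:
  r_0 = 14 (mod 19)
  r_1 = 128 (mod 361)
Final: r = 128 satisfies f(r) ≡ 0 mod 19^2.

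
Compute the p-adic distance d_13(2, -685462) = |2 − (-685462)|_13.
d_13(2, -685462) = 1/28561

Step 1 — x − y = 2 − (-685462) = 685464. Step 2 — v_13(685464) = 4 (factor: 685464 = (13^4 · 24); the sign does not affect v_p). Step 3 — |x − y|_13 = 13^{-4} = 1/28561.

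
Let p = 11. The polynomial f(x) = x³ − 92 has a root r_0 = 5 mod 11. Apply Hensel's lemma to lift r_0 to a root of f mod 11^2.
r_1 = 82 (mod 121)

Hensel: r_{i+1} = r_i − f(r_i)/f′(r_i) mod 11^{i+2}, where f′(x) = 3x². Iterate:
  r_0 = 5 (mod 11)
  r_1 = 82 (mod 121)
Final: r = 82 with f(r) ≡ 0 mod 11^2.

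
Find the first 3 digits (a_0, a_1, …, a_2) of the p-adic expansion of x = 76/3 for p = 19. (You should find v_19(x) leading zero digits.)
(a_0, …, a_2) = (0, 14, 12)

v_19(76/3) = 1, so a_0 = ... = a_0 = 0. Factor out: x = 19^1 · u with u = 4/3 a unit in ℤ_19. Expand u iteratively via a_{v+i} = u_i mod 19, u_{i+1} = (u_i − a_{v+i})/19:
  u_0 = 4/3;  a_1 = 14;  u_1 = (u_0 − 14)/19 = -2/3
  u_1 = -2/3;  a_2 = 12;  u_2 = (u_1 − 12)/19 = -2/3
Digits: (0, 14, 12).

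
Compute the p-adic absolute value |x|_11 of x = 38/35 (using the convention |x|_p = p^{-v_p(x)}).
|38/35|_11 = 1

Step 1 — compute v_11(x) by factoring powers of 11 out of the numerator and denominator: v_11(38/35) = 0. Step 2 — apply |x|_p = p^{-v_p(x)} = 11^{0} = 1.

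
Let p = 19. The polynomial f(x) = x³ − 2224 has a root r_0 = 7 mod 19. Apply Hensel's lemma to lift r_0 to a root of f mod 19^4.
r_3 = 93202 (mod 130321)

Hensel: r_{i+1} = r_i − f(r_i)/f′(r_i) mod 19^{i+2}, where f′(x) = 3x². Iterate:
  r_0 = 7 (mod 19)
  r_1 = 64 (mod 361)
  r_2 = 4035 (mod 6859)
  r_3 = 93202 (mod 130321)
Final: r = 93202 with f(r) ≡ 0 mod 19^4.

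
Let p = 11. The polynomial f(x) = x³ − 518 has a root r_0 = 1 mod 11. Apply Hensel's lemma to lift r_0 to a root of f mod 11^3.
r_2 = 496 (mod 1331)

Hensel: r_{i+1} = r_i − f(r_i)/f′(r_i) mod 11^{i+2}, where f′(x) = 3x². Iterate:
  r_0 = 1 (mod 11)
  r_1 = 12 (mod 121)
  r_2 = 496 (mod 1331)
Final: r = 496 with f(r) ≡ 0 mod 11^3.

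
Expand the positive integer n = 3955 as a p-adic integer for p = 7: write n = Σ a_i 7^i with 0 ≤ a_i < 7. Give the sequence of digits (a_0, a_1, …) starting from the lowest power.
(a_0, a_1, …) = (0, 5, 3, 4, 1)

Repeated division by 7 gives the digits low-to-high: 3955 = 5·7^1 + 3·7^2 + 4·7^3 + 1·7^4. Digit sequence: (0, 5, 3, 4, 1).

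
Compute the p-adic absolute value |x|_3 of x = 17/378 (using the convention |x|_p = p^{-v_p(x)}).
|17/378|_3 = 27

Step 1 — compute v_3(x) by factoring powers of 3 out of the numerator and denominator: v_3(17/378) = -3. Step 2 — apply |x|_p = p^{-v_p(x)} = 3^{3} = 27.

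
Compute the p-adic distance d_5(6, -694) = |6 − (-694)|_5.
d_5(6, -694) = 1/25

Step 1 — x − y = 6 − (-694) = 700. Step 2 — v_5(700) = 2 (factor: 700 = (5^2 · 28); the sign does not affect v_p). Step 3 — |x − y|_5 = 5^{-2} = 1/25.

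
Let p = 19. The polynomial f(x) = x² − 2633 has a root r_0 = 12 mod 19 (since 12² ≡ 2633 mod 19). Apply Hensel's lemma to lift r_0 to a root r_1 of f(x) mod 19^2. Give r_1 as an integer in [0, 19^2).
r_1 = 221 (mod 361)

Hensel's recurrence: r_{i+1} = r_i − f(r_i)·(f′(r_i))^{-1} mod 19^{i+2}, with f′(x) = 2x. Iterate:
  r_0 = 12 (mod 19)
  r_1 = 221 (mod 361)
Final: r_1 = 221, and one checks f(r_1) ≡ 0 mod 19^2.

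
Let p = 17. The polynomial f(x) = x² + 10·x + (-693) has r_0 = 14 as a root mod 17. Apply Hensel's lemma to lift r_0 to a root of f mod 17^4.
r_3 = 2343 (mod 83521)

Hensel: r_{i+1} = r_i − f(r_i)·(f′(r_i))^{-1} mod 17^{i+2}, f′(x) = 2x + 10. Iterate:
  r_0 = 14 (mod 17)
  r_1 = 31 (mod 289)
  r_2 = 2343 (mod 4913)
  r_3 = 2343 (mod 83521)
Final: r = 2343 satisfies f(r) ≡ 0 mod 17^4.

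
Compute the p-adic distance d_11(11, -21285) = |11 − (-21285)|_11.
d_11(11, -21285) = 1/1331

Step 1 — x − y = 11 − (-21285) = 21296. Step 2 — v_11(21296) = 3 (factor: 21296 = (11^3 · 16); the sign does not affect v_p). Step 3 — |x − y|_11 = 11^{-3} = 1/1331.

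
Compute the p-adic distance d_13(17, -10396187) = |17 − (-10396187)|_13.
d_13(17, -10396187) = 1/371293

Step 1 — x − y = 17 − (-10396187) = 10396204. Step 2 — v_13(10396204) = 5 (factor: 10396204 = (13^5 · 28); the sign does not affect v_p). Step 3 — |x − y|_13 = 13^{-5} = 1/371293.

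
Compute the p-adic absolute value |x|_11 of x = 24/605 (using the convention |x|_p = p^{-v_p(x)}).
|24/605|_11 = 121

Step 1 — compute v_11(x) by factoring powers of 11 out of the numerator and denominator: v_11(24/605) = -2. Step 2 — apply |x|_p = p^{-v_p(x)} = 11^{2} = 121.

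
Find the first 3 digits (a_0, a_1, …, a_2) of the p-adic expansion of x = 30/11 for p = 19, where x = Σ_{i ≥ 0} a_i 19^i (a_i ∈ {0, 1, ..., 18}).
(a_0, …, a_2) = (1, 7, 10)

v_19(30/11) = 0 (numerator and denominator both coprime to 19), so x ∈ ℤ_19^×. Compute digits iteratively via a_i = x_i mod 19, x_{i+1} = (x_i − a_i)/19, with x_0 = x:
  x_0 = 30/11;  a_0 = 1;  x_1 = (x_0 − 1)/19 = 1/11
  x_1 = 1/11;  a_1 = 7;  x_2 = (x_1 − 7)/19 = -4/11
  x_2 = -4/11;  a_2 = 10;  x_3 = (x_2 − 10)/19 = -6/11
Digits: (1, 7, 10).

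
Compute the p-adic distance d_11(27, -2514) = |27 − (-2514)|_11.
d_11(27, -2514) = 1/121

Step 1 — x − y = 27 − (-2514) = 2541. Step 2 — v_11(2541) = 2 (factor: 2541 = (11^2 · 21); the sign does not affect v_p). Step 3 — |x − y|_11 = 11^{-2} = 1/121.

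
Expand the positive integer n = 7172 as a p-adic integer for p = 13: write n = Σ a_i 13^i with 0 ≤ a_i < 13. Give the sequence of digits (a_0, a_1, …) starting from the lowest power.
(a_0, a_1, …) = (9, 5, 3, 3)

Repeated division by 13 gives the digits low-to-high: 7172 = 9 + 5·13^1 + 3·13^2 + 3·13^3. Digit sequence: (9, 5, 3, 3).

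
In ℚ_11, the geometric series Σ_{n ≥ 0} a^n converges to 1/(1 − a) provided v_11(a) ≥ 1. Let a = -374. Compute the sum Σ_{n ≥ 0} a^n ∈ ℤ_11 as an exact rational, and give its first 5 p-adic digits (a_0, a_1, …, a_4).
Σ a^n = 1/(1 − a) = 1/375;  first 5 digits = (1, 10, 8, 4, 1)

v_11(a) = 1 ≥ 1, so the series converges in ℤ_11 to 1/(1 − a) = 1/(1 − (-374)) = 1/375. Expand this rational in ℤ_11: compute digits iteratively via d_i = x_i mod 11, x_{i+1} = (x_i − d_i)/11. The first 5 digits are (1, 10, 8, 4, 1).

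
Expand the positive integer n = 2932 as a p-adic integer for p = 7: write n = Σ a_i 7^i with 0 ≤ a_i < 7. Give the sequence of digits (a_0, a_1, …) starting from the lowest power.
(a_0, a_1, …) = (6, 5, 3, 1, 1)

Repeated division by 7 gives the digits low-to-high: 2932 = 6 + 5·7^1 + 3·7^2 + 1·7^3 + 1·7^4. Digit sequence: (6, 5, 3, 1, 1).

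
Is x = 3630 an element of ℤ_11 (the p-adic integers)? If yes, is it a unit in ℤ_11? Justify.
x ∈ ℤ_11 but not a unit; v_11(x) = 2 > 0

ℤ_11 = {x ∈ ℚ_11 : v_11(x) ≥ 0} and ℤ_11^× = {x ∈ ℤ_11 : v_11(x) = 0}. Here v_11(3630) = v_11(num) − v_11(den) = 2; compare against these criteria.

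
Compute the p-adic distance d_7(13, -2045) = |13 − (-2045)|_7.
d_7(13, -2045) = 1/343

Step 1 — x − y = 13 − (-2045) = 2058. Step 2 — v_7(2058) = 3 (factor: 2058 = (7^3 · 6); the sign does not affect v_p). Step 3 — |x − y|_7 = 7^{-3} = 1/343.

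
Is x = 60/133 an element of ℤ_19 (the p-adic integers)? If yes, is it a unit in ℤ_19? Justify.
x ∉ ℤ_19 (v_19(x) = -1 < 0)

ℤ_19 = {x ∈ ℚ_19 : v_19(x) ≥ 0} and ℤ_19^× = {x ∈ ℤ_19 : v_19(x) = 0}. Here v_19(60/133) = v_19(num) − v_19(den) = -1; compare against these criteria.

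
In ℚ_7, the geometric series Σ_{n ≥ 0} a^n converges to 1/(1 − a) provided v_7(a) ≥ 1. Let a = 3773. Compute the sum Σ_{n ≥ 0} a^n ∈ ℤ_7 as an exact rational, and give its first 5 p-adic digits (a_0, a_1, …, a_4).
Σ a^n = 1/(1 − a) = -1/3772;  first 5 digits = (1, 0, 0, 4, 1)

v_7(a) = 3 ≥ 1, so the series converges in ℤ_7 to 1/(1 − a) = 1/(1 − 3773) = -1/3772. Expand this rational in ℤ_7: compute digits iteratively via d_i = x_i mod 7, x_{i+1} = (x_i − d_i)/7. The first 5 digits are (1, 0, 0, 4, 1).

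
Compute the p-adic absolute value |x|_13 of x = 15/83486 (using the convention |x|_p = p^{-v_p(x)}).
|15/83486|_13 = 2197

Step 1 — compute v_13(x) by factoring powers of 13 out of the numerator and denominator: v_13(15/83486) = -3. Step 2 — apply |x|_p = p^{-v_p(x)} = 13^{3} = 2197.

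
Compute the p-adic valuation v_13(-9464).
v_13(-9464) = 2

v_13(n) is the largest exponent k such that 13^k divides n. Factor out: -9464 = -13^2 · 56. (Sign doesn't affect v_p.) So v_13(-9464) = 2.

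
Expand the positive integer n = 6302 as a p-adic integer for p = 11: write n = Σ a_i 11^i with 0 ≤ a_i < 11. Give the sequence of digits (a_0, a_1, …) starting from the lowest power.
(a_0, a_1, …) = (10, 0, 8, 4)

Repeated division by 11 gives the digits low-to-high: 6302 = 10 + 8·11^2 + 4·11^3. Digit sequence: (10, 0, 8, 4).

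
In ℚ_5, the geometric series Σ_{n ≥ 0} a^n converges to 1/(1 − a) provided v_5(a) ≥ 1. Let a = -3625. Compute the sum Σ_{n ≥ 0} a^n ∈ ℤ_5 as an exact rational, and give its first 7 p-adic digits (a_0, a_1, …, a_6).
Σ a^n = 1/(1 − a) = 1/3626;  first 7 digits = (1, 0, 0, 1, 4, 3, 0)

v_5(a) = 3 ≥ 1, so the series converges in ℤ_5 to 1/(1 − a) = 1/(1 − (-3625)) = 1/3626. Expand this rational in ℤ_5: compute digits iteratively via d_i = x_i mod 5, x_{i+1} = (x_i − d_i)/5. The first 7 digits are (1, 0, 0, 1, 4, 3, 0).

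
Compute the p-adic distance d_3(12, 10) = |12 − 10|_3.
d_3(12, 10) = 1

Step 1 — x − y = 12 − 10 = 2. Step 2 — v_3(2) = 0 (factor: 2 = (3^0 · 2); the sign does not affect v_p). Step 3 — |x − y|_3 = 3^{0} = 1.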